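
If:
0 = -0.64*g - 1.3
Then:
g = -2.03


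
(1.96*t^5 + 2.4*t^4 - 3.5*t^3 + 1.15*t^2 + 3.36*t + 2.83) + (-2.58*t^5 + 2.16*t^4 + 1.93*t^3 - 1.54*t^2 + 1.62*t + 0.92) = -0.62*t^5 + 4.56*t^4 - 1.57*t^3 - 0.39*t^2 + 4.98*t + 3.75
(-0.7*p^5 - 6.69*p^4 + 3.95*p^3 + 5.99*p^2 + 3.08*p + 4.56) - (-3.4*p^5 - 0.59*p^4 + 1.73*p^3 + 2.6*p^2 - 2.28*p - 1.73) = 2.7*p^5 - 6.1*p^4 + 2.22*p^3 + 3.39*p^2 + 5.36*p + 6.29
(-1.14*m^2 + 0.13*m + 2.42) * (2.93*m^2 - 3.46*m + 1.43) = -3.3402*m^4 + 4.3253*m^3 + 5.0106*m^2 - 8.1873*m + 3.4606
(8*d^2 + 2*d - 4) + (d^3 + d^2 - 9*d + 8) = d^3 + 9*d^2 - 7*d + 4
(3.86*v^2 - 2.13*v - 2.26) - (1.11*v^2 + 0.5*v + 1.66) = 2.75*v^2 - 2.63*v - 3.92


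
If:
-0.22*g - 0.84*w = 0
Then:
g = -3.81818181818182*w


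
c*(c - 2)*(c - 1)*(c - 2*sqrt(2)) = c^4 - 3*c^3 - 2*sqrt(2)*c^3 + 2*c^2 + 6*sqrt(2)*c^2 - 4*sqrt(2)*c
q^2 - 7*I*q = q*(q - 7*I)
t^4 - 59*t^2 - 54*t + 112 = (t - 8)*(t - 1)*(t + 2)*(t + 7)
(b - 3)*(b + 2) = b^2 - b - 6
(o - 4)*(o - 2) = o^2 - 6*o + 8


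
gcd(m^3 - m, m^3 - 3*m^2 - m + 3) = m^2 - 1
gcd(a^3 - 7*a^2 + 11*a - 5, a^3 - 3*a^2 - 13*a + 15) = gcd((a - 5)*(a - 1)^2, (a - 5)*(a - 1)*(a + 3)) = a^2 - 6*a + 5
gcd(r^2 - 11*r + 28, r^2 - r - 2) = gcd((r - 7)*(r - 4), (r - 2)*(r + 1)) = 1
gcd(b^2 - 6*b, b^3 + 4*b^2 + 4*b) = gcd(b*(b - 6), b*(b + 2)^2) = b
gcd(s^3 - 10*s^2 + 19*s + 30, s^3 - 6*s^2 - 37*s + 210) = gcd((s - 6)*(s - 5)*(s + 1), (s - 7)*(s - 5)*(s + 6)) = s - 5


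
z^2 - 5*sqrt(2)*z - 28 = (z - 7*sqrt(2))*(z + 2*sqrt(2))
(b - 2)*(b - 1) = b^2 - 3*b + 2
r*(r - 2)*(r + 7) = r^3 + 5*r^2 - 14*r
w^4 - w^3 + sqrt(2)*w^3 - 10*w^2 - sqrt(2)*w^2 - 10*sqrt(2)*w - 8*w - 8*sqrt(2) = (w - 4)*(w + 1)*(w + 2)*(w + sqrt(2))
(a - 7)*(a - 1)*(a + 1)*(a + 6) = a^4 - a^3 - 43*a^2 + a + 42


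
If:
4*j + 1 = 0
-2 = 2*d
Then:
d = -1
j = -1/4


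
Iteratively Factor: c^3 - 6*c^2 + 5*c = (c)*(c^2 - 6*c + 5) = c*(c - 1)*(c - 5)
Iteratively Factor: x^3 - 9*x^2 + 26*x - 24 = (x - 4)*(x^2 - 5*x + 6) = (x - 4)*(x - 3)*(x - 2)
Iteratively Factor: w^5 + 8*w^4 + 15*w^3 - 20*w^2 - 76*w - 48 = (w + 4)*(w^4 + 4*w^3 - w^2 - 16*w - 12) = (w - 2)*(w + 4)*(w^3 + 6*w^2 + 11*w + 6) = (w - 2)*(w + 1)*(w + 4)*(w^2 + 5*w + 6) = (w - 2)*(w + 1)*(w + 3)*(w + 4)*(w + 2)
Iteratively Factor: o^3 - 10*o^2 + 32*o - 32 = (o - 4)*(o^2 - 6*o + 8) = (o - 4)*(o - 2)*(o - 4)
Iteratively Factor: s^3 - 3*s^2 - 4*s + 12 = (s + 2)*(s^2 - 5*s + 6) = (s - 2)*(s + 2)*(s - 3)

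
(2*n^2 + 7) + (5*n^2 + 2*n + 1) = 7*n^2 + 2*n + 8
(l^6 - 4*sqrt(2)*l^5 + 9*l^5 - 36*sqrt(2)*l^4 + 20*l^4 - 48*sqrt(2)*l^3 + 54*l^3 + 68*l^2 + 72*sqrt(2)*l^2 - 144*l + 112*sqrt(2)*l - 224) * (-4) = -4*l^6 - 36*l^5 + 16*sqrt(2)*l^5 - 80*l^4 + 144*sqrt(2)*l^4 - 216*l^3 + 192*sqrt(2)*l^3 - 288*sqrt(2)*l^2 - 272*l^2 - 448*sqrt(2)*l + 576*l + 896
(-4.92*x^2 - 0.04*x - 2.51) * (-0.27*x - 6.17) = 1.3284*x^3 + 30.3672*x^2 + 0.9245*x + 15.4867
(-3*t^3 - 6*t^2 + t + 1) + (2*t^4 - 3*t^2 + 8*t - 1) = 2*t^4 - 3*t^3 - 9*t^2 + 9*t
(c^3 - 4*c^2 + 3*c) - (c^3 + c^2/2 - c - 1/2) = -9*c^2/2 + 4*c + 1/2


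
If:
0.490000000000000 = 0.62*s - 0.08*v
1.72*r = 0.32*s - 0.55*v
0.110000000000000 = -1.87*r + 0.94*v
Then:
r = 0.07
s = 0.82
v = 0.26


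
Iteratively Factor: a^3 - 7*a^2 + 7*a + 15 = (a + 1)*(a^2 - 8*a + 15) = (a - 3)*(a + 1)*(a - 5)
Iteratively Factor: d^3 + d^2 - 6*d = (d - 2)*(d^2 + 3*d) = (d - 2)*(d + 3)*(d)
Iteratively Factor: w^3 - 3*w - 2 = (w + 1)*(w^2 - w - 2) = (w - 2)*(w + 1)*(w + 1)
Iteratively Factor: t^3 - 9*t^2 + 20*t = (t)*(t^2 - 9*t + 20) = t*(t - 4)*(t - 5)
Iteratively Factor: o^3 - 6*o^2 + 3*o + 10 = (o + 1)*(o^2 - 7*o + 10) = (o - 2)*(o + 1)*(o - 5)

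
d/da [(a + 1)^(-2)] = -2/(a + 1)^3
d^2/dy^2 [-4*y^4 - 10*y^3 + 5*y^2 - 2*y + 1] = -48*y^2 - 60*y + 10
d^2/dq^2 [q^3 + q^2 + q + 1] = 6*q + 2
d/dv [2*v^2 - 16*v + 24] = 4*v - 16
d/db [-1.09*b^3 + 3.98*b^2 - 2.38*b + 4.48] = -3.27*b^2 + 7.96*b - 2.38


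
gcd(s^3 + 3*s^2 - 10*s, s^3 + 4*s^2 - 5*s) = s^2 + 5*s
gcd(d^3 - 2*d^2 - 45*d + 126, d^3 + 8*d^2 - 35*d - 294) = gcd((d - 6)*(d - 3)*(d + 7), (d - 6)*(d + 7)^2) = d^2 + d - 42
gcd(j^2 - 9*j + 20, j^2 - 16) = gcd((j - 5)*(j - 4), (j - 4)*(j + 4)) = j - 4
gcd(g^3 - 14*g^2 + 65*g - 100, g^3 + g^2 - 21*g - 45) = g - 5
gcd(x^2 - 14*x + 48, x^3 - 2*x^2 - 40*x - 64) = x - 8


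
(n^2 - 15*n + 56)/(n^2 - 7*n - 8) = (n - 7)/(n + 1)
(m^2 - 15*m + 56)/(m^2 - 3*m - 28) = (m - 8)/(m + 4)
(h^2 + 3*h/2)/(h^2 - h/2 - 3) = h/(h - 2)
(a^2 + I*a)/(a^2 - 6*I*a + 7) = a/(a - 7*I)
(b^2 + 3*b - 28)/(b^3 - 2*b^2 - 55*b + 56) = (b - 4)/(b^2 - 9*b + 8)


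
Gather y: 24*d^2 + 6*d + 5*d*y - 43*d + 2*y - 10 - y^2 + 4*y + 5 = 24*d^2 - 37*d - y^2 + y*(5*d + 6) - 5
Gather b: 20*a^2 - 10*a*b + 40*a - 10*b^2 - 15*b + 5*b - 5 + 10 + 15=20*a^2 + 40*a - 10*b^2 + b*(-10*a - 10) + 20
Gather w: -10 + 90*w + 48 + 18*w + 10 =108*w + 48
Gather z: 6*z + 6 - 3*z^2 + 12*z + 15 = -3*z^2 + 18*z + 21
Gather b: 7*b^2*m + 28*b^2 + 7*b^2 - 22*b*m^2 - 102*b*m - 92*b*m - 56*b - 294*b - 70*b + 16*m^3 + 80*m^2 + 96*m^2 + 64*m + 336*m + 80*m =b^2*(7*m + 35) + b*(-22*m^2 - 194*m - 420) + 16*m^3 + 176*m^2 + 480*m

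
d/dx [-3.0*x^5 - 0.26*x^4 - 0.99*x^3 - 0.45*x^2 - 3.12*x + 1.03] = -15.0*x^4 - 1.04*x^3 - 2.97*x^2 - 0.9*x - 3.12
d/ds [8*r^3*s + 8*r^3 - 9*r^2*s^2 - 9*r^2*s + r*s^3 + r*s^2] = r*(8*r^2 - 18*r*s - 9*r + 3*s^2 + 2*s)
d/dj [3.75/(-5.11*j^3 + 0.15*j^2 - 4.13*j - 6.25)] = (57.4875*j^2 - 1.125*j + 15.4875)/(5.11*j^3 - 0.15*j^2 + 4.13*j + 6.25)^2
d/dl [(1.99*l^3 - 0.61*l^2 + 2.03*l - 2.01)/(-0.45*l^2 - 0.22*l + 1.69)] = (-0.8955*l^4 - 0.8756*l^3 + 11.137*l^2 - 3.8708*l + 2.9885)/(0.2025*l^4 + 0.198*l^3 - 1.4726*l^2 - 0.7436*l + 2.8561)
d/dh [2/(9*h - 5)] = -18/(9*h - 5)^2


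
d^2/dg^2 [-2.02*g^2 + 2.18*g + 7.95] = -4.04000000000000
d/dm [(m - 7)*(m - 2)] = 2*m - 9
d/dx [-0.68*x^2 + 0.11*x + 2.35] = 0.11 - 1.36*x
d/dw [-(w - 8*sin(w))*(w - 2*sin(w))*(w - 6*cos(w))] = -(w - 8*sin(w))*(w - 2*sin(w))*(6*sin(w) + 1) + (w - 8*sin(w))*(w - 6*cos(w))*(2*cos(w) - 1) + (w - 2*sin(w))*(w - 6*cos(w))*(8*cos(w) - 1)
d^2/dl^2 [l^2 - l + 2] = 2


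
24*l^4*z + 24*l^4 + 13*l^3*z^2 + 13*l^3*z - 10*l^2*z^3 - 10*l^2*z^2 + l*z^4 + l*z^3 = (-8*l + z)*(-3*l + z)*(l + z)*(l*z + l)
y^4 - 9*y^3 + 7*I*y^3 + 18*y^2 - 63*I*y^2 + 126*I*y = y*(y - 6)*(y - 3)*(y + 7*I)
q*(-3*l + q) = -3*l*q + q^2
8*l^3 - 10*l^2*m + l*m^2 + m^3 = (-2*l + m)*(-l + m)*(4*l + m)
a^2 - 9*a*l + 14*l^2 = (a - 7*l)*(a - 2*l)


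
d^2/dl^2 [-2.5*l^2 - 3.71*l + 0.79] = -5.00000000000000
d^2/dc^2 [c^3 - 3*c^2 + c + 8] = 6*c - 6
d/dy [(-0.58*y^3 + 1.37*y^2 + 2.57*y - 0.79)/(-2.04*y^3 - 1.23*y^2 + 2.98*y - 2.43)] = (-4.44089209850063e-16*y^5 + 3.5082*y^4 + 7.0288*y^3 + 6.6371*y^2 - 8.6016*y - 3.8909)/(4.1616*y^6 + 5.0184*y^5 - 10.6455*y^4 + 2.5836*y^3 + 14.8582*y^2 - 14.4828*y + 5.9049)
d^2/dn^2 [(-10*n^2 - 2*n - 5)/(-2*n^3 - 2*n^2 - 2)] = (10*n^6 + 6*n^5 + 36*n^4 - 28*n^3 - 27*n^2 - 21*n + 5)/(n^9 + 3*n^8 + 3*n^7 + 4*n^6 + 6*n^5 + 3*n^4 + 3*n^3 + 3*n^2 + 1)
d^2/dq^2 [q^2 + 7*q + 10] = 2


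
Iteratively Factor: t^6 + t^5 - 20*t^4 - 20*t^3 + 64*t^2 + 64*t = (t - 4)*(t^5 + 5*t^4 - 20*t^2 - 16*t) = (t - 4)*(t + 4)*(t^4 + t^3 - 4*t^2 - 4*t) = (t - 4)*(t - 2)*(t + 4)*(t^3 + 3*t^2 + 2*t) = (t - 4)*(t - 2)*(t + 2)*(t + 4)*(t^2 + t) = (t - 4)*(t - 2)*(t + 1)*(t + 2)*(t + 4)*(t)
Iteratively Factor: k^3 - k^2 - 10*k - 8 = (k - 4)*(k^2 + 3*k + 2) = (k - 4)*(k + 2)*(k + 1)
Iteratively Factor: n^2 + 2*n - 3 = (n + 3)*(n - 1)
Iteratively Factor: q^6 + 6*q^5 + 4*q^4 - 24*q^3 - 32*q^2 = (q + 2)*(q^5 + 4*q^4 - 4*q^3 - 16*q^2) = (q + 2)*(q + 4)*(q^4 - 4*q^2) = (q - 2)*(q + 2)*(q + 4)*(q^3 + 2*q^2) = q*(q - 2)*(q + 2)*(q + 4)*(q^2 + 2*q) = q*(q - 2)*(q + 2)^2*(q + 4)*(q)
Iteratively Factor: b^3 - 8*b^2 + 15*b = (b - 3)*(b^2 - 5*b) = b*(b - 3)*(b - 5)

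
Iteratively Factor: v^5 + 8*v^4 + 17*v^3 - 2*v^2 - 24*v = (v + 2)*(v^4 + 6*v^3 + 5*v^2 - 12*v) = (v + 2)*(v + 4)*(v^3 + 2*v^2 - 3*v) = (v + 2)*(v + 3)*(v + 4)*(v^2 - v) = v*(v + 2)*(v + 3)*(v + 4)*(v - 1)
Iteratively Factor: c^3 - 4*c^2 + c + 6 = (c - 3)*(c^2 - c - 2) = (c - 3)*(c + 1)*(c - 2)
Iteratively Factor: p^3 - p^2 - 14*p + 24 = (p + 4)*(p^2 - 5*p + 6) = (p - 3)*(p + 4)*(p - 2)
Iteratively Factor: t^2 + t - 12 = (t + 4)*(t - 3)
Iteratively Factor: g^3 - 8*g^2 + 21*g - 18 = (g - 3)*(g^2 - 5*g + 6) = (g - 3)*(g - 2)*(g - 3)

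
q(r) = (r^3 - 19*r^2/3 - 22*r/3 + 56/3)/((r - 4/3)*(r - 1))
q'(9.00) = 1.28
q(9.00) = 2.75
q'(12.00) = 1.15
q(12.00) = 6.36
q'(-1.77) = 3.35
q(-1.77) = 0.73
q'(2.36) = 10.73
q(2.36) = -14.88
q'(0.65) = 147.94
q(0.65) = 48.08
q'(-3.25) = 2.00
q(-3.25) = -3.01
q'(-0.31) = 11.49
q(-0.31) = 9.43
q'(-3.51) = 1.88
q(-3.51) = -3.52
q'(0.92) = 2813.50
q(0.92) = 221.92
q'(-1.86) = 3.20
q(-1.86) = 0.43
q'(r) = (3*r^2 - 38*r/3 - 22/3)/((r - 4/3)*(r - 1)) - (r^3 - 19*r^2/3 - 22*r/3 + 56/3)/((r - 4/3)*(r - 1)^2) - (r^3 - 19*r^2/3 - 22*r/3 + 56/3)/((r - 4/3)^2*(r - 1))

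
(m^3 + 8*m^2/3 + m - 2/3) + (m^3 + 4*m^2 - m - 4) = 2*m^3 + 20*m^2/3 - 14/3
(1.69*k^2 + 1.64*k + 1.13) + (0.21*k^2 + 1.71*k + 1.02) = 1.9*k^2 + 3.35*k + 2.15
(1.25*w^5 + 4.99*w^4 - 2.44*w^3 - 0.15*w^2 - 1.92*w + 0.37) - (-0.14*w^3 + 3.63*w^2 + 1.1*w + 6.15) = 1.25*w^5 + 4.99*w^4 - 2.3*w^3 - 3.78*w^2 - 3.02*w - 5.78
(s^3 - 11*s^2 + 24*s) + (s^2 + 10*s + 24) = s^3 - 10*s^2 + 34*s + 24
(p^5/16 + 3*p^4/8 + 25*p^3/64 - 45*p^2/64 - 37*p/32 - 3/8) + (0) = p^5/16 + 3*p^4/8 + 25*p^3/64 - 45*p^2/64 - 37*p/32 - 3/8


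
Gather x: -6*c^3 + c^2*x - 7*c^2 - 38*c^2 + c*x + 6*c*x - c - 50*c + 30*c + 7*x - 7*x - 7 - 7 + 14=-6*c^3 - 45*c^2 - 21*c + x*(c^2 + 7*c)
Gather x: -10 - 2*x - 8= -2*x - 18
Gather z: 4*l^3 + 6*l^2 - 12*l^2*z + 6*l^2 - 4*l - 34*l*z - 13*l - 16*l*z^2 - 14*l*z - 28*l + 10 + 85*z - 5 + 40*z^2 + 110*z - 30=4*l^3 + 12*l^2 - 45*l + z^2*(40 - 16*l) + z*(-12*l^2 - 48*l + 195) - 25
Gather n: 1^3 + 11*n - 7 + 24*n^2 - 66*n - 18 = 24*n^2 - 55*n - 24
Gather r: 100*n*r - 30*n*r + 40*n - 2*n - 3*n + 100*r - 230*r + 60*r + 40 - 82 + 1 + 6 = 35*n + r*(70*n - 70) - 35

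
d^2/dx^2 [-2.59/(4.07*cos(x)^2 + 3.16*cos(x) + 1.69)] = (171.612364*(1 - cos(x)^2)^2 + 99.931524*cos(x)^3 + 40.409698*cos(x)^2 - 213.694684*cos(x) - 187.708178)/(4.07*cos(x)^2 + 3.16*cos(x) + 1.69)^3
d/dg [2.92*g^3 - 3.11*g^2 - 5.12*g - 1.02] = 8.76*g^2 - 6.22*g - 5.12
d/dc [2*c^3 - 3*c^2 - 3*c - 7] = 6*c^2 - 6*c - 3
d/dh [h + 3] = 1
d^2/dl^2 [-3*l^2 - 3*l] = -6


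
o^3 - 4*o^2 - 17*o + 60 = (o - 5)*(o - 3)*(o + 4)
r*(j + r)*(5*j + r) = 5*j^2*r + 6*j*r^2 + r^3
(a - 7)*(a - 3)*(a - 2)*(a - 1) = a^4 - 13*a^3 + 53*a^2 - 83*a + 42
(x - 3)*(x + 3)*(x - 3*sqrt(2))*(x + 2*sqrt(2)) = x^4 - sqrt(2)*x^3 - 21*x^2 + 9*sqrt(2)*x + 108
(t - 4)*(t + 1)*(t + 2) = t^3 - t^2 - 10*t - 8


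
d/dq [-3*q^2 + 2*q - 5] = 2 - 6*q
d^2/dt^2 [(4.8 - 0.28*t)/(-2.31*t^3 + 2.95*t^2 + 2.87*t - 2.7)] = (8.964648*t^5 - 318.80772*t^4 + 531.939632*t^3 - 80.65296*t^2 - 50.8284*t - 151.1988)/(12.326391*t^9 - 47.224485*t^8 + 14.364504*t^7 + 134.895725*t^6 - 128.241708*t^5 - 109.807455*t^4 + 164.037097*t^3 + 2.20238999999999*t^2 - 62.7669*t + 19.683)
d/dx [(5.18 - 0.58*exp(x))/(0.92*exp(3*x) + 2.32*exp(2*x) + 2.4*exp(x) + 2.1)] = (1.0672*exp(3*x) - 12.9512*exp(2*x) - 24.0352*exp(x) - 13.65)*exp(x)/(0.8464*exp(6*x) + 4.2688*exp(5*x) + 9.7984*exp(4*x) + 15.0*exp(3*x) + 15.504*exp(2*x) + 10.08*exp(x) + 4.41)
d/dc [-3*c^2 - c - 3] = -6*c - 1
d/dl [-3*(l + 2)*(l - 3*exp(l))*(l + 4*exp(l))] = -3*l^2*exp(l) - 9*l^2 + 72*l*exp(2*l) - 12*l*exp(l) - 12*l + 180*exp(2*l) - 6*exp(l)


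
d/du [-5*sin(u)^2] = -5*sin(2*u)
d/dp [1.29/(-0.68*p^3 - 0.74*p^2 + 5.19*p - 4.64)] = (2.6316*p^2 + 1.9092*p - 6.6951)/(0.68*p^3 + 0.74*p^2 - 5.19*p + 4.64)^2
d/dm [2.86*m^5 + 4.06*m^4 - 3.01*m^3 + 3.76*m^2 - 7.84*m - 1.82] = 14.3*m^4 + 16.24*m^3 - 9.03*m^2 + 7.52*m - 7.84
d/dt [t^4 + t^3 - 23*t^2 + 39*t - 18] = 4*t^3 + 3*t^2 - 46*t + 39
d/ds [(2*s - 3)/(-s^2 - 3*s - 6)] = (2*s^2 - 6*s - 21)/(s^4 + 6*s^3 + 21*s^2 + 36*s + 36)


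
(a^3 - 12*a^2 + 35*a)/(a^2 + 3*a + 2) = a*(a^2 - 12*a + 35)/(a^2 + 3*a + 2)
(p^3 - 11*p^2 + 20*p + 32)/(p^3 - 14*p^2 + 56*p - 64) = (p + 1)/(p - 2)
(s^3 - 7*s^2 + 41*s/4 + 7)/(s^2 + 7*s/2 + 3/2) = (s^2 - 15*s/2 + 14)/(s + 3)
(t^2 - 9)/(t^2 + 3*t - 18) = (t + 3)/(t + 6)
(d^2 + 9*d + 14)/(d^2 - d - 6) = (d + 7)/(d - 3)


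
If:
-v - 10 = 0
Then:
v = -10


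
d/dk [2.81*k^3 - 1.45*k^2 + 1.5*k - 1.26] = 8.43*k^2 - 2.9*k + 1.5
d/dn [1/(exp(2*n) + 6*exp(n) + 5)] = 2*(-exp(n) - 3)*exp(n)/(exp(2*n) + 6*exp(n) + 5)^2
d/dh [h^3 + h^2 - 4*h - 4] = 3*h^2 + 2*h - 4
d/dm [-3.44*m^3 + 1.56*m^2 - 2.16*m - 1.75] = -10.32*m^2 + 3.12*m - 2.16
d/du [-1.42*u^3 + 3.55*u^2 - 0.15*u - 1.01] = -4.26*u^2 + 7.1*u - 0.15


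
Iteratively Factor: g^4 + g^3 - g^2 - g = (g + 1)*(g^3 - g) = g*(g + 1)*(g^2 - 1) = g*(g - 1)*(g + 1)*(g + 1)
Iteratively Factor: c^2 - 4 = (c + 2)*(c - 2)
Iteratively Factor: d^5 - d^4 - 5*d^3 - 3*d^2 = (d + 1)*(d^4 - 2*d^3 - 3*d^2) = (d + 1)^2*(d^3 - 3*d^2) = (d - 3)*(d + 1)^2*(d^2) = d*(d - 3)*(d + 1)^2*(d)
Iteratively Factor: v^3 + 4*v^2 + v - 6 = (v - 1)*(v^2 + 5*v + 6) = (v - 1)*(v + 3)*(v + 2)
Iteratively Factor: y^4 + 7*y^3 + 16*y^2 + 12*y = (y + 3)*(y^3 + 4*y^2 + 4*y) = y*(y + 3)*(y^2 + 4*y + 4) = y*(y + 2)*(y + 3)*(y + 2)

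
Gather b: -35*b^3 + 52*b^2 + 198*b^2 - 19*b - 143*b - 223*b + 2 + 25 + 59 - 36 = -35*b^3 + 250*b^2 - 385*b + 50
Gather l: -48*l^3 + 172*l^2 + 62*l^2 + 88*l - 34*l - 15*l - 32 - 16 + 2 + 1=-48*l^3 + 234*l^2 + 39*l - 45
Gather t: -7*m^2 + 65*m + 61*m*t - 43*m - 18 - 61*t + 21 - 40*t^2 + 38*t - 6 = -7*m^2 + 22*m - 40*t^2 + t*(61*m - 23) - 3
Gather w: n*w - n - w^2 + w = -n - w^2 + w*(n + 1)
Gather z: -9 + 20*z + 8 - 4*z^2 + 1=-4*z^2 + 20*z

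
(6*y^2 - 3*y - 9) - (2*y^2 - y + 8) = 4*y^2 - 2*y - 17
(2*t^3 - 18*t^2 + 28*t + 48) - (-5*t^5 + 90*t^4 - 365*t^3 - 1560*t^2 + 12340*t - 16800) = 5*t^5 - 90*t^4 + 367*t^3 + 1542*t^2 - 12312*t + 16848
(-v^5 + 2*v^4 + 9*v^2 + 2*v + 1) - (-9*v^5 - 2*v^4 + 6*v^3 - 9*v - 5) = 8*v^5 + 4*v^4 - 6*v^3 + 9*v^2 + 11*v + 6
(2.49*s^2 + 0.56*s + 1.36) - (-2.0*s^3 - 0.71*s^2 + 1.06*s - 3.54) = 2.0*s^3 + 3.2*s^2 - 0.5*s + 4.9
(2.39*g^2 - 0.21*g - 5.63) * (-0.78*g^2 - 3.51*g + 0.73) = -1.8642*g^4 - 8.2251*g^3 + 6.8732*g^2 + 19.608*g - 4.1099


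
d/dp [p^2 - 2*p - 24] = 2*p - 2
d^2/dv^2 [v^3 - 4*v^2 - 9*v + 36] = 6*v - 8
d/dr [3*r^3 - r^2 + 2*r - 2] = 9*r^2 - 2*r + 2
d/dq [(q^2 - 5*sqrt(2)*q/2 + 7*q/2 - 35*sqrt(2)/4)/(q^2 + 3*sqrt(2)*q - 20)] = (-7*q^2 + 11*sqrt(2)*q^2 - 80*q + 35*sqrt(2)*q - 35 + 100*sqrt(2))/(2*(q^4 + 6*sqrt(2)*q^3 - 22*q^2 - 120*sqrt(2)*q + 400))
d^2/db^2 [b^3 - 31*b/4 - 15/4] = 6*b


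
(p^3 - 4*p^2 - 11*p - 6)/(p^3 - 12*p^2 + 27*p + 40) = (p^2 - 5*p - 6)/(p^2 - 13*p + 40)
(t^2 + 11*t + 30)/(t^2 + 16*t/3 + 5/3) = 3*(t + 6)/(3*t + 1)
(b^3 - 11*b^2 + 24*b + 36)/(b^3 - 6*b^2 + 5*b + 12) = (b^2 - 12*b + 36)/(b^2 - 7*b + 12)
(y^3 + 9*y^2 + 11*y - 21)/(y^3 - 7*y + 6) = (y + 7)/(y - 2)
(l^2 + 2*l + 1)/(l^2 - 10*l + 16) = (l^2 + 2*l + 1)/(l^2 - 10*l + 16)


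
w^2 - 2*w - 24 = (w - 6)*(w + 4)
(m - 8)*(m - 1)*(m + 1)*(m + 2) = m^4 - 6*m^3 - 17*m^2 + 6*m + 16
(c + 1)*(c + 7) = c^2 + 8*c + 7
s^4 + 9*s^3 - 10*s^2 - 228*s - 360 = (s - 5)*(s + 2)*(s + 6)^2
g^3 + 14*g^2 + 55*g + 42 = (g + 1)*(g + 6)*(g + 7)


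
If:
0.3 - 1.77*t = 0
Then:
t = 0.17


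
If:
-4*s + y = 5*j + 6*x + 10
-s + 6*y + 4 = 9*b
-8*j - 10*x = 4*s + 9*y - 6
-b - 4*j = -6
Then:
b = 64*y/289 + 406/289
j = 332/289 - 16*y/289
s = 1158*y/289 - 2498/289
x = 907/289 - 1421*y/578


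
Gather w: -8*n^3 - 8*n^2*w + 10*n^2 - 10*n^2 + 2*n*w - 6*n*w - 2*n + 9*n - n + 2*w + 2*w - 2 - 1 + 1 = -8*n^3 + 6*n + w*(-8*n^2 - 4*n + 4) - 2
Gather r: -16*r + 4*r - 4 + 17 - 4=9 - 12*r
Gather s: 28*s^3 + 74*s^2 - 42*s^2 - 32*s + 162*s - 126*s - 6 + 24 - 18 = 28*s^3 + 32*s^2 + 4*s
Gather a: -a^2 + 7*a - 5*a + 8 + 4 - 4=-a^2 + 2*a + 8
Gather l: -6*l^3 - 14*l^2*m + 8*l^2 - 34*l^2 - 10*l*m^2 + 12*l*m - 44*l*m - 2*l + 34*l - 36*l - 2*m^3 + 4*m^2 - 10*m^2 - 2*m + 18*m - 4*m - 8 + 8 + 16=-6*l^3 + l^2*(-14*m - 26) + l*(-10*m^2 - 32*m - 4) - 2*m^3 - 6*m^2 + 12*m + 16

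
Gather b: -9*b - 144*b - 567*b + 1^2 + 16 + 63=80 - 720*b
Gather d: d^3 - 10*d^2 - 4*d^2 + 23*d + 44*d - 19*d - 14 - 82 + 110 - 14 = d^3 - 14*d^2 + 48*d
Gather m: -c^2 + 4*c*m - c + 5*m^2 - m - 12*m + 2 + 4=-c^2 - c + 5*m^2 + m*(4*c - 13) + 6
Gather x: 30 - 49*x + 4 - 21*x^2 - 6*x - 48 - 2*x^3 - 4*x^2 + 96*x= -2*x^3 - 25*x^2 + 41*x - 14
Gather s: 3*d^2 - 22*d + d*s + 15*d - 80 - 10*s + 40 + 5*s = 3*d^2 - 7*d + s*(d - 5) - 40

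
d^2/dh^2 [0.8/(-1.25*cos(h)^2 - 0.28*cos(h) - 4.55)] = (5.0*(1 - cos(h)^2)^2 + 0.84*cos(h)^3 - 15.63728*cos(h)^2 - 2.6992*cos(h) + 3.97456)/(1.25*cos(h)^2 + 0.28*cos(h) + 4.55)^3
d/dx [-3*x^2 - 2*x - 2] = -6*x - 2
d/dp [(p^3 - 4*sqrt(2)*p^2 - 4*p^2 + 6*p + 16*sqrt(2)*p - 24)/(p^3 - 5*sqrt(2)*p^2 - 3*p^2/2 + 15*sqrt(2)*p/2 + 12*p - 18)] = 2*(-2*sqrt(2)*p^4 + 5*p^4 - 34*sqrt(2)*p^3 + 24*p^3 - 48*sqrt(2)*p^2 + 158*p^2 - 192*sqrt(2)*p + 144*p - 216*sqrt(2) + 360)/(4*p^6 - 40*sqrt(2)*p^5 - 12*p^5 + 120*sqrt(2)*p^4 + 305*p^4 - 888*p^3 - 570*sqrt(2)*p^3 + 1242*p^2 + 1440*sqrt(2)*p^2 - 1728*p - 1080*sqrt(2)*p + 1296)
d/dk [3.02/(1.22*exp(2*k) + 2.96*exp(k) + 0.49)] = (-7.3688*exp(k) - 8.9392)*exp(k)/(1.22*exp(2*k) + 2.96*exp(k) + 0.49)^2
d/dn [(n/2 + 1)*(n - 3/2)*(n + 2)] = (n/2 + 1)*(3*n - 1)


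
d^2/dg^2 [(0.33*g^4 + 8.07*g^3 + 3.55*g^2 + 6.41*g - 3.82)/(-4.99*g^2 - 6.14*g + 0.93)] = (-16.434066*g^6 - 60.664428*g^5 - 65.4566220000006*g^4 - 754.907808*g^3 + 744.926262*g^2 + 481.876932*g + 244.134338)/(124.251499*g^6 + 458.659842*g^5 + 494.891733*g^4 + 60.5121559999999*g^3 - 92.234331*g^2 + 15.931458*g - 0.804357)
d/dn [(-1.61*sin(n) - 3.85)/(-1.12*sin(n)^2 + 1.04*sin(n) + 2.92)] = (-8.624*sin(n) + 0.9016*cos(2*n) - 1.5988)*cos(n)/(-1.12*sin(n)^2 + 1.04*sin(n) + 2.92)^2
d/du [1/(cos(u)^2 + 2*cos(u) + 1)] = 2*sin(u)/(cos(u) + 1)^3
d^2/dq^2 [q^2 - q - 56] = 2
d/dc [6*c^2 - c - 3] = 12*c - 1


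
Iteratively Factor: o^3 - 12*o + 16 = (o + 4)*(o^2 - 4*o + 4) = (o - 2)*(o + 4)*(o - 2)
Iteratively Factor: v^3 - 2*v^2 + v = (v)*(v^2 - 2*v + 1) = v*(v - 1)*(v - 1)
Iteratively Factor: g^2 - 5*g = (g - 5)*(g)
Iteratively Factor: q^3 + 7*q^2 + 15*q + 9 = (q + 3)*(q^2 + 4*q + 3) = (q + 1)*(q + 3)*(q + 3)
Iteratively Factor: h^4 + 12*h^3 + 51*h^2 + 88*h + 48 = (h + 4)*(h^3 + 8*h^2 + 19*h + 12) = (h + 3)*(h + 4)*(h^2 + 5*h + 4) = (h + 3)*(h + 4)^2*(h + 1)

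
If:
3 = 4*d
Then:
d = 3/4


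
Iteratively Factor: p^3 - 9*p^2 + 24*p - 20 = (p - 2)*(p^2 - 7*p + 10) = (p - 2)^2*(p - 5)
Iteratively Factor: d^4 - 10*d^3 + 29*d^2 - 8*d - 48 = (d + 1)*(d^3 - 11*d^2 + 40*d - 48) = (d - 4)*(d + 1)*(d^2 - 7*d + 12) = (d - 4)^2*(d + 1)*(d - 3)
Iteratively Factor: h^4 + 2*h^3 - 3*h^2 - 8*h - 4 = (h + 1)*(h^3 + h^2 - 4*h - 4) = (h + 1)*(h + 2)*(h^2 - h - 2) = (h + 1)^2*(h + 2)*(h - 2)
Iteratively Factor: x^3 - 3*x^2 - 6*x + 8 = (x + 2)*(x^2 - 5*x + 4) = (x - 4)*(x + 2)*(x - 1)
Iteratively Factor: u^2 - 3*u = (u - 3)*(u)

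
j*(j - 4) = j^2 - 4*j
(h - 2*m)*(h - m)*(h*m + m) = h^3*m - 3*h^2*m^2 + h^2*m + 2*h*m^3 - 3*h*m^2 + 2*m^3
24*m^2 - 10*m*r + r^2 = (-6*m + r)*(-4*m + r)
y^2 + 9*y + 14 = (y + 2)*(y + 7)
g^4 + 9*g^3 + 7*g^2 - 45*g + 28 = (g - 1)^2*(g + 4)*(g + 7)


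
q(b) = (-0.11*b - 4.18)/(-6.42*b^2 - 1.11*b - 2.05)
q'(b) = (-0.11*b - 4.18)*(12.84*b + 1.11)/(-6.42*b^2 - 1.11*b - 2.05)^2 - 0.11/(-6.42*b^2 - 1.11*b - 2.05) = (0.7062*b^2 + 0.1221*b - (0.11*b + 4.18)*(12.84*b + 1.11) + 0.2255)/(6.42*b^2 + 1.11*b + 2.05)^2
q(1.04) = 0.42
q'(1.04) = -0.59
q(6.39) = 0.02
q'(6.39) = -0.01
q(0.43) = 1.14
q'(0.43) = -2.00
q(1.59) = 0.22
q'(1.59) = -0.23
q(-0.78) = 0.80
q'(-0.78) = 1.43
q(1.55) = 0.23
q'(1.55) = -0.24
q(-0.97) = 0.58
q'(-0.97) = 0.96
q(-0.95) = 0.60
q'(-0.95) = 1.00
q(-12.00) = 0.00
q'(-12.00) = 0.00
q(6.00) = 0.02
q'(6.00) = -0.01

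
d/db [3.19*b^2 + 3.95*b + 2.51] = 6.38*b + 3.95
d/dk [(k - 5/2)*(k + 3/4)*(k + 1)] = 3*k^2 - 3*k/2 - 29/8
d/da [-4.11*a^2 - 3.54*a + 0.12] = -8.22*a - 3.54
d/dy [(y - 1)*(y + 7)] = 2*y + 6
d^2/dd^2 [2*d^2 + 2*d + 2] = 4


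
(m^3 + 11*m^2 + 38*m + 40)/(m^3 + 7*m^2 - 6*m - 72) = (m^2 + 7*m + 10)/(m^2 + 3*m - 18)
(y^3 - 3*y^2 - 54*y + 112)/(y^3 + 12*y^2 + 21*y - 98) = (y - 8)/(y + 7)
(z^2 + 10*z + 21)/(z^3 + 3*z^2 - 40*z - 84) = (z + 3)/(z^2 - 4*z - 12)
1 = 1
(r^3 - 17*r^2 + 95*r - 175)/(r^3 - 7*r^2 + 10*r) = (r^2 - 12*r + 35)/(r*(r - 2))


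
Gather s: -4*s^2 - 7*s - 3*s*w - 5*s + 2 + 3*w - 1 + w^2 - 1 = -4*s^2 + s*(-3*w - 12) + w^2 + 3*w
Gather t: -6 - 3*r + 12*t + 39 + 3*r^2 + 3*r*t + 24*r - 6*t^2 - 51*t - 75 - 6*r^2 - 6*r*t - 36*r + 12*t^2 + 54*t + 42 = -3*r^2 - 15*r + 6*t^2 + t*(15 - 3*r)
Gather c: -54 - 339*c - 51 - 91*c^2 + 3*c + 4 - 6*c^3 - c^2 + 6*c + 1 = -6*c^3 - 92*c^2 - 330*c - 100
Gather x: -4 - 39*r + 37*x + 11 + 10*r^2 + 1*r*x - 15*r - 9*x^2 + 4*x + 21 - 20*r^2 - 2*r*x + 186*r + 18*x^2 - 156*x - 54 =-10*r^2 + 132*r + 9*x^2 + x*(-r - 115) - 26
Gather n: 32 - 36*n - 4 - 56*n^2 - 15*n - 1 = -56*n^2 - 51*n + 27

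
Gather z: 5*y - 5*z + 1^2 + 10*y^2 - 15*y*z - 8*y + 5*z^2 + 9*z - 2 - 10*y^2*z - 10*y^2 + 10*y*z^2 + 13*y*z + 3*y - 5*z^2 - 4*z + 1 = 10*y*z^2 + z*(-10*y^2 - 2*y)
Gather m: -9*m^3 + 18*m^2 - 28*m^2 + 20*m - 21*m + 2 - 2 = -9*m^3 - 10*m^2 - m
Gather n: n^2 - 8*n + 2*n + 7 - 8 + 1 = n^2 - 6*n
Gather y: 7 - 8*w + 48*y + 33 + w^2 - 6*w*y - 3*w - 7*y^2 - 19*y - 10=w^2 - 11*w - 7*y^2 + y*(29 - 6*w) + 30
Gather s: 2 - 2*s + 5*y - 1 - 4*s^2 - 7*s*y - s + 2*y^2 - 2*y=-4*s^2 + s*(-7*y - 3) + 2*y^2 + 3*y + 1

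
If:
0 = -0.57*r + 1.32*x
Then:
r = 2.31578947368421*x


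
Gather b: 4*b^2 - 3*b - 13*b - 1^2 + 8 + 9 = 4*b^2 - 16*b + 16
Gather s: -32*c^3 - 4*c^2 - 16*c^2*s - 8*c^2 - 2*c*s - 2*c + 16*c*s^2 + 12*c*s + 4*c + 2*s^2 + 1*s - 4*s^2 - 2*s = -32*c^3 - 12*c^2 + 2*c + s^2*(16*c - 2) + s*(-16*c^2 + 10*c - 1)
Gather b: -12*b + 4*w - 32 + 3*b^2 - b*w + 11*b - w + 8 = 3*b^2 + b*(-w - 1) + 3*w - 24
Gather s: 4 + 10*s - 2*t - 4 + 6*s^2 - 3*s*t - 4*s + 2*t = 6*s^2 + s*(6 - 3*t)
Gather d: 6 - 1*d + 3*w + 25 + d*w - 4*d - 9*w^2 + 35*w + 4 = d*(w - 5) - 9*w^2 + 38*w + 35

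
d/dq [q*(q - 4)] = 2*q - 4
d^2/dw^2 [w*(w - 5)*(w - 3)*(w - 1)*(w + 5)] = 20*w^3 - 48*w^2 - 132*w + 200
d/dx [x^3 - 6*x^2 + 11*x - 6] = 3*x^2 - 12*x + 11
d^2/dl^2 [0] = 0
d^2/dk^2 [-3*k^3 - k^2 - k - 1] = -18*k - 2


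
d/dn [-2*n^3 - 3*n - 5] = -6*n^2 - 3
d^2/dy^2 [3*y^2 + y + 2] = 6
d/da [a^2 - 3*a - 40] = 2*a - 3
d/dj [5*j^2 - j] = 10*j - 1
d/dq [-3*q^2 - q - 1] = -6*q - 1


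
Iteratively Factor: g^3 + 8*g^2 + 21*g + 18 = (g + 3)*(g^2 + 5*g + 6) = (g + 2)*(g + 3)*(g + 3)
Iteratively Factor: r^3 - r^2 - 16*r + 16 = (r - 4)*(r^2 + 3*r - 4) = (r - 4)*(r - 1)*(r + 4)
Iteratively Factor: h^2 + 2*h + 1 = (h + 1)*(h + 1)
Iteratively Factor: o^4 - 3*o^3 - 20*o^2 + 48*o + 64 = (o - 4)*(o^3 + o^2 - 16*o - 16) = (o - 4)^2*(o^2 + 5*o + 4) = (o - 4)^2*(o + 1)*(o + 4)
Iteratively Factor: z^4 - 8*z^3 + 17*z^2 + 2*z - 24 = (z - 4)*(z^3 - 4*z^2 + z + 6) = (z - 4)*(z - 3)*(z^2 - z - 2) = (z - 4)*(z - 3)*(z - 2)*(z + 1)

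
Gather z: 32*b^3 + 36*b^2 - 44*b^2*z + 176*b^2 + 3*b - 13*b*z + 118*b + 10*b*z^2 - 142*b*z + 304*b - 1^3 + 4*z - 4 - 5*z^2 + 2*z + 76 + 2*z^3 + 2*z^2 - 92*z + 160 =32*b^3 + 212*b^2 + 425*b + 2*z^3 + z^2*(10*b - 3) + z*(-44*b^2 - 155*b - 86) + 231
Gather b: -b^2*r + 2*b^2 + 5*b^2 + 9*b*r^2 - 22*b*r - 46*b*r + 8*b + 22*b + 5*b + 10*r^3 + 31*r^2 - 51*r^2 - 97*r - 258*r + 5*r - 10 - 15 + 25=b^2*(7 - r) + b*(9*r^2 - 68*r + 35) + 10*r^3 - 20*r^2 - 350*r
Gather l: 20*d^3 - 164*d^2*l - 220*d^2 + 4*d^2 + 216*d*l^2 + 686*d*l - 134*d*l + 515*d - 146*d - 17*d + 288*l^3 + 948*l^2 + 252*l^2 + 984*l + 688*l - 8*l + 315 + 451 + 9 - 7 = 20*d^3 - 216*d^2 + 352*d + 288*l^3 + l^2*(216*d + 1200) + l*(-164*d^2 + 552*d + 1664) + 768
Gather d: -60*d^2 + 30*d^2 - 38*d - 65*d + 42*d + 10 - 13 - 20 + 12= -30*d^2 - 61*d - 11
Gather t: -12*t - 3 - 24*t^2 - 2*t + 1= -24*t^2 - 14*t - 2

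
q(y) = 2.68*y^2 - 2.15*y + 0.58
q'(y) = 5.36*y - 2.15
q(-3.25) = 35.88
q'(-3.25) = -19.57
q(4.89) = 54.15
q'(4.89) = 24.06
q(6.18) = 89.65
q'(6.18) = 30.97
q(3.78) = 30.75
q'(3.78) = 18.11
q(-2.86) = 28.65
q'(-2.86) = -17.48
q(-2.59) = 24.13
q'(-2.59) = -16.03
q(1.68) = 4.53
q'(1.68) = 6.85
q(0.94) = 0.93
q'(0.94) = 2.89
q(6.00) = 84.16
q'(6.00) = 30.01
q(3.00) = 18.25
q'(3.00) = 13.93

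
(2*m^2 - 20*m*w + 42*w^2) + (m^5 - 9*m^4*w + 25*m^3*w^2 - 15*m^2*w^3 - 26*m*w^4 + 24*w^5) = m^5 - 9*m^4*w + 25*m^3*w^2 - 15*m^2*w^3 + 2*m^2 - 26*m*w^4 - 20*m*w + 24*w^5 + 42*w^2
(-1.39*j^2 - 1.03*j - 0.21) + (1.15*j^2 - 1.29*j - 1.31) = -0.24*j^2 - 2.32*j - 1.52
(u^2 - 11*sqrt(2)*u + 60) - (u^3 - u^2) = -u^3 + 2*u^2 - 11*sqrt(2)*u + 60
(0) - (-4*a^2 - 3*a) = 4*a^2 + 3*a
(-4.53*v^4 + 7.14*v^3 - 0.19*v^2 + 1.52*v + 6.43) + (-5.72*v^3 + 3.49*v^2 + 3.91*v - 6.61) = -4.53*v^4 + 1.42*v^3 + 3.3*v^2 + 5.43*v - 0.180000000000001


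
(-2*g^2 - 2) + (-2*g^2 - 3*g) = -4*g^2 - 3*g - 2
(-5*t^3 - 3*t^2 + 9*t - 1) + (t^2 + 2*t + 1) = -5*t^3 - 2*t^2 + 11*t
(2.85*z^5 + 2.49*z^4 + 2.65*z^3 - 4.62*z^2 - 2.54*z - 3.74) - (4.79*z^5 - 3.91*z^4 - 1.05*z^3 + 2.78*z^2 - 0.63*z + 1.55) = -1.94*z^5 + 6.4*z^4 + 3.7*z^3 - 7.4*z^2 - 1.91*z - 5.29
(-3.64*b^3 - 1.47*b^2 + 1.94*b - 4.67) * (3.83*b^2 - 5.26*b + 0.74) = -13.9412*b^5 + 13.5163*b^4 + 12.4688*b^3 - 29.1783*b^2 + 25.9998*b - 3.4558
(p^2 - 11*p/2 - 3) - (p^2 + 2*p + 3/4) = -15*p/2 - 15/4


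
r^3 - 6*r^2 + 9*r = r*(r - 3)^2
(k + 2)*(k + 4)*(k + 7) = k^3 + 13*k^2 + 50*k + 56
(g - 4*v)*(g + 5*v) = g^2 + g*v - 20*v^2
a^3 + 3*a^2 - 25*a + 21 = (a - 3)*(a - 1)*(a + 7)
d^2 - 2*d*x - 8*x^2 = (d - 4*x)*(d + 2*x)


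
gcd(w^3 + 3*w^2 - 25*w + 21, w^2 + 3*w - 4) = w - 1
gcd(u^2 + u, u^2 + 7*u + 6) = u + 1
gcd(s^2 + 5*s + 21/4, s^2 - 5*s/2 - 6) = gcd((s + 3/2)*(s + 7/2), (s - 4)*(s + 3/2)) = s + 3/2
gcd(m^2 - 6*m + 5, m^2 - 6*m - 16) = 1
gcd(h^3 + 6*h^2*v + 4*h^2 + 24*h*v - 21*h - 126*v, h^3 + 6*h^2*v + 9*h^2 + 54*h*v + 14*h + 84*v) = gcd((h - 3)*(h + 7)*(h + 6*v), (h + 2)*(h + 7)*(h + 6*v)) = h^2 + 6*h*v + 7*h + 42*v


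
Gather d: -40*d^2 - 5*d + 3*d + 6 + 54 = -40*d^2 - 2*d + 60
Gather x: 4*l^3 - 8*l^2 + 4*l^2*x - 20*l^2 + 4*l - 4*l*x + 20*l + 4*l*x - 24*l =4*l^3 + 4*l^2*x - 28*l^2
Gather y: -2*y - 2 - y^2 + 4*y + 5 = -y^2 + 2*y + 3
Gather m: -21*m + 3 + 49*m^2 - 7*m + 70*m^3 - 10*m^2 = 70*m^3 + 39*m^2 - 28*m + 3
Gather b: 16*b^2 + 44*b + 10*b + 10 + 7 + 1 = 16*b^2 + 54*b + 18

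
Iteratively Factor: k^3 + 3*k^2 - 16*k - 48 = (k - 4)*(k^2 + 7*k + 12) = (k - 4)*(k + 4)*(k + 3)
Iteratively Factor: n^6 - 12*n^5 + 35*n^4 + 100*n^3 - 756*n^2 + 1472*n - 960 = (n - 3)*(n^5 - 9*n^4 + 8*n^3 + 124*n^2 - 384*n + 320) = (n - 3)*(n - 2)*(n^4 - 7*n^3 - 6*n^2 + 112*n - 160) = (n - 4)*(n - 3)*(n - 2)*(n^3 - 3*n^2 - 18*n + 40) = (n - 4)*(n - 3)*(n - 2)*(n + 4)*(n^2 - 7*n + 10) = (n - 5)*(n - 4)*(n - 3)*(n - 2)*(n + 4)*(n - 2)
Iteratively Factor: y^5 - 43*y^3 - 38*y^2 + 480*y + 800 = (y + 4)*(y^4 - 4*y^3 - 27*y^2 + 70*y + 200) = (y + 2)*(y + 4)*(y^3 - 6*y^2 - 15*y + 100) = (y + 2)*(y + 4)^2*(y^2 - 10*y + 25) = (y - 5)*(y + 2)*(y + 4)^2*(y - 5)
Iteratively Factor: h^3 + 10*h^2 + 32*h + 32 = (h + 2)*(h^2 + 8*h + 16) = (h + 2)*(h + 4)*(h + 4)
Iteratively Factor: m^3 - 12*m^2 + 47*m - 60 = (m - 5)*(m^2 - 7*m + 12) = (m - 5)*(m - 3)*(m - 4)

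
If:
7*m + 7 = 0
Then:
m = -1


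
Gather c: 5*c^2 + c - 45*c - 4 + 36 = 5*c^2 - 44*c + 32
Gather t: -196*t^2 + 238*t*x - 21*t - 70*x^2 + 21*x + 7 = -196*t^2 + t*(238*x - 21) - 70*x^2 + 21*x + 7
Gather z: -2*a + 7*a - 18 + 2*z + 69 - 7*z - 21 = 5*a - 5*z + 30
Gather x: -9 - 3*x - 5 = -3*x - 14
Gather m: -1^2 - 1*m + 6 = 5 - m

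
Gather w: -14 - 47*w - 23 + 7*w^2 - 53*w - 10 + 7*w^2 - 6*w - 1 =14*w^2 - 106*w - 48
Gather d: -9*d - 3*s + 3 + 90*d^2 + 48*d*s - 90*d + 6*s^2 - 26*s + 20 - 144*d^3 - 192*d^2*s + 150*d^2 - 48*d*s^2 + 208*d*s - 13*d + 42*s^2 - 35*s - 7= -144*d^3 + d^2*(240 - 192*s) + d*(-48*s^2 + 256*s - 112) + 48*s^2 - 64*s + 16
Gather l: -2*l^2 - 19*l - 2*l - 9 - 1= -2*l^2 - 21*l - 10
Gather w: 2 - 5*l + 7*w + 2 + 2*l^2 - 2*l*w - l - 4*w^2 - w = 2*l^2 - 6*l - 4*w^2 + w*(6 - 2*l) + 4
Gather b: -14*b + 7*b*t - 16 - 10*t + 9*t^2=b*(7*t - 14) + 9*t^2 - 10*t - 16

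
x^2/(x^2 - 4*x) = x/(x - 4)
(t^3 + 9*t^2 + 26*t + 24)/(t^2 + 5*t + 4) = (t^2 + 5*t + 6)/(t + 1)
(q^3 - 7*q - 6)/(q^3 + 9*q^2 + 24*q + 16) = (q^2 - q - 6)/(q^2 + 8*q + 16)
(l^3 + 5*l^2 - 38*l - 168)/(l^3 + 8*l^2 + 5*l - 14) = (l^2 - 2*l - 24)/(l^2 + l - 2)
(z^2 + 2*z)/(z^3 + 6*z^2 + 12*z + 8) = z/(z^2 + 4*z + 4)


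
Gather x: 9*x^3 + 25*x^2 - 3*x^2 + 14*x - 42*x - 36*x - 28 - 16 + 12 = 9*x^3 + 22*x^2 - 64*x - 32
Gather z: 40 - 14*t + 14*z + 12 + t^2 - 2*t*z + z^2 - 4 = t^2 - 14*t + z^2 + z*(14 - 2*t) + 48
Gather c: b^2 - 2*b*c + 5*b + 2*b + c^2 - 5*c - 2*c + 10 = b^2 + 7*b + c^2 + c*(-2*b - 7) + 10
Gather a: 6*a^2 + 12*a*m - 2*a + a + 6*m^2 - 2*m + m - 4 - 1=6*a^2 + a*(12*m - 1) + 6*m^2 - m - 5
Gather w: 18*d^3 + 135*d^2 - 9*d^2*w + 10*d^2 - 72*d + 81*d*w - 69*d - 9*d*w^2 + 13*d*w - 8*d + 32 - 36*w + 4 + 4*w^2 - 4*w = 18*d^3 + 145*d^2 - 149*d + w^2*(4 - 9*d) + w*(-9*d^2 + 94*d - 40) + 36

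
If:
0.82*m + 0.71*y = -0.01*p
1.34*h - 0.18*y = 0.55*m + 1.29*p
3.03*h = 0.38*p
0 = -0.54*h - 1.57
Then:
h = -2.91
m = 75.86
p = -23.18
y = -87.28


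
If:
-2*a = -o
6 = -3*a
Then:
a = -2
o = -4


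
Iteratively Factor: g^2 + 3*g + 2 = (g + 1)*(g + 2)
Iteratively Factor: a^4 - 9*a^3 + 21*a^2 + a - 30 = (a - 3)*(a^3 - 6*a^2 + 3*a + 10) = (a - 3)*(a + 1)*(a^2 - 7*a + 10) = (a - 5)*(a - 3)*(a + 1)*(a - 2)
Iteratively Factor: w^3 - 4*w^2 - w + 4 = (w - 1)*(w^2 - 3*w - 4) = (w - 1)*(w + 1)*(w - 4)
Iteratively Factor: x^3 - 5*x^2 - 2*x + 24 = (x - 4)*(x^2 - x - 6) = (x - 4)*(x + 2)*(x - 3)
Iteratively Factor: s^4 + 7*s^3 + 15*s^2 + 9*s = (s + 3)*(s^3 + 4*s^2 + 3*s) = (s + 1)*(s + 3)*(s^2 + 3*s) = (s + 1)*(s + 3)^2*(s)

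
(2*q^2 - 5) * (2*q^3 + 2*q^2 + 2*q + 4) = 4*q^5 + 4*q^4 - 6*q^3 - 2*q^2 - 10*q - 20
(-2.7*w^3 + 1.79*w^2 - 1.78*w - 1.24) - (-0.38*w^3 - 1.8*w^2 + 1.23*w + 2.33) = -2.32*w^3 + 3.59*w^2 - 3.01*w - 3.57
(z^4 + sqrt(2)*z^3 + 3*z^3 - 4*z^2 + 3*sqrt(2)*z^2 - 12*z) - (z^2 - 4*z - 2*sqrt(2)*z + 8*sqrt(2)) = z^4 + sqrt(2)*z^3 + 3*z^3 - 5*z^2 + 3*sqrt(2)*z^2 - 8*z + 2*sqrt(2)*z - 8*sqrt(2)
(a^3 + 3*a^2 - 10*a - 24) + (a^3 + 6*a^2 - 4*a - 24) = 2*a^3 + 9*a^2 - 14*a - 48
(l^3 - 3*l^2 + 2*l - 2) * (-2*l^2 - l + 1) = -2*l^5 + 5*l^4 - l^2 + 4*l - 2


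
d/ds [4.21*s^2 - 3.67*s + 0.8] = 8.42*s - 3.67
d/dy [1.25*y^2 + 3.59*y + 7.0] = 2.5*y + 3.59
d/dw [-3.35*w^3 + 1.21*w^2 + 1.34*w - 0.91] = -10.05*w^2 + 2.42*w + 1.34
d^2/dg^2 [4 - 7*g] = 0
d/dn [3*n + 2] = 3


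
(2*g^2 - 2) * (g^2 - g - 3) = 2*g^4 - 2*g^3 - 8*g^2 + 2*g + 6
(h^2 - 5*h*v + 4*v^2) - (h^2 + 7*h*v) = -12*h*v + 4*v^2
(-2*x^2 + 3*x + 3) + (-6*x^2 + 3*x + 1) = -8*x^2 + 6*x + 4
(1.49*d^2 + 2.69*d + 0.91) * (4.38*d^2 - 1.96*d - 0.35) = 6.5262*d^4 + 8.8618*d^3 - 1.8081*d^2 - 2.7251*d - 0.3185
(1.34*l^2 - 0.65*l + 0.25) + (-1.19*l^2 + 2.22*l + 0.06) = 0.15*l^2 + 1.57*l + 0.31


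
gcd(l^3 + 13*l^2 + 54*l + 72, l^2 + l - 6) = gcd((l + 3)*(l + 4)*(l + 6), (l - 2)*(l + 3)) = l + 3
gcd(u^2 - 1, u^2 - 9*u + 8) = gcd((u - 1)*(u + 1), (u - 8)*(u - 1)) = u - 1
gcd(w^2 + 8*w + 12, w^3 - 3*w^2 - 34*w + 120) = w + 6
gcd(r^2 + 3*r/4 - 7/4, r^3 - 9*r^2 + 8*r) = r - 1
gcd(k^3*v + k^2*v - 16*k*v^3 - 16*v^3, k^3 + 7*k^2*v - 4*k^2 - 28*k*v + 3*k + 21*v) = 1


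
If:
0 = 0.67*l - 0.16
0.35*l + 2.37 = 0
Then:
No Solution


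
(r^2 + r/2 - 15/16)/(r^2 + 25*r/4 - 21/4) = (r + 5/4)/(r + 7)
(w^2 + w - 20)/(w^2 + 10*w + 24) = (w^2 + w - 20)/(w^2 + 10*w + 24)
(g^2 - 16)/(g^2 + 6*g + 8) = (g - 4)/(g + 2)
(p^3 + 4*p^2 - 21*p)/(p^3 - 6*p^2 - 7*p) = (-p^2 - 4*p + 21)/(-p^2 + 6*p + 7)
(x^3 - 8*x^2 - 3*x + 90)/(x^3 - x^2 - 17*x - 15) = (x - 6)/(x + 1)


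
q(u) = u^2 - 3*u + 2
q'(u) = 2*u - 3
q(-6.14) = 58.12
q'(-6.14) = -15.28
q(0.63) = 0.51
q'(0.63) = -1.74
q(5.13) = 12.93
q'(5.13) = 7.26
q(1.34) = -0.22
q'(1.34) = -0.32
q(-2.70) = 17.39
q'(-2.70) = -8.40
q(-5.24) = 45.18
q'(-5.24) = -13.48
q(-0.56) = 3.99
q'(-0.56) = -4.12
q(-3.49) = 24.65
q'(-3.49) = -9.98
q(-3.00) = 20.00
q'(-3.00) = -9.00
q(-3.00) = 20.00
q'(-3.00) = -9.00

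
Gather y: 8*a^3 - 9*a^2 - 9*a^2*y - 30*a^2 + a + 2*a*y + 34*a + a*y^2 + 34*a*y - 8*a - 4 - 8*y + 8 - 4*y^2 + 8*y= 8*a^3 - 39*a^2 + 27*a + y^2*(a - 4) + y*(-9*a^2 + 36*a) + 4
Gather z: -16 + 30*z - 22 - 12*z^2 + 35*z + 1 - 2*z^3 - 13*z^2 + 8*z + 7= -2*z^3 - 25*z^2 + 73*z - 30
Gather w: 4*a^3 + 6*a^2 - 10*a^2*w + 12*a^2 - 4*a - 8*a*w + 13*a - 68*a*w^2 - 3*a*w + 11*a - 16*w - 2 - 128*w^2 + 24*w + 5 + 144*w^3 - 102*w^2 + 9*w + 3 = 4*a^3 + 18*a^2 + 20*a + 144*w^3 + w^2*(-68*a - 230) + w*(-10*a^2 - 11*a + 17) + 6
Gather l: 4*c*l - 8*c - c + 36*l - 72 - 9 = -9*c + l*(4*c + 36) - 81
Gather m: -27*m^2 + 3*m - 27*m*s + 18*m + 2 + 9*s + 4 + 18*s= -27*m^2 + m*(21 - 27*s) + 27*s + 6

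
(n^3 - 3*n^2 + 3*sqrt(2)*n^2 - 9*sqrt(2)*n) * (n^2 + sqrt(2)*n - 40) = n^5 - 3*n^4 + 4*sqrt(2)*n^4 - 34*n^3 - 12*sqrt(2)*n^3 - 120*sqrt(2)*n^2 + 102*n^2 + 360*sqrt(2)*n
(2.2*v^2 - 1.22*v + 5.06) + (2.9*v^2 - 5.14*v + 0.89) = 5.1*v^2 - 6.36*v + 5.95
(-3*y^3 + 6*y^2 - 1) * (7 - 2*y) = 6*y^4 - 33*y^3 + 42*y^2 + 2*y - 7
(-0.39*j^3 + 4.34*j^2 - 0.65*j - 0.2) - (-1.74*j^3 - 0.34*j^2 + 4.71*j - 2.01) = 1.35*j^3 + 4.68*j^2 - 5.36*j + 1.81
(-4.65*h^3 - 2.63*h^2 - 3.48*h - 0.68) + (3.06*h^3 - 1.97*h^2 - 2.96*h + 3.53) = -1.59*h^3 - 4.6*h^2 - 6.44*h + 2.85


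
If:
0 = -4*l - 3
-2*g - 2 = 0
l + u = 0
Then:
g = -1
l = -3/4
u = 3/4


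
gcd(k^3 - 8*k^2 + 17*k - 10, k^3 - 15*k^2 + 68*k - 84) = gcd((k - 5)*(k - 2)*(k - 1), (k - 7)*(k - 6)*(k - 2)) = k - 2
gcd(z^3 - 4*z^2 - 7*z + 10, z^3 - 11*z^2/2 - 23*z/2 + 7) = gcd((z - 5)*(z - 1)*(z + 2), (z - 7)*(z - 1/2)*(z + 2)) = z + 2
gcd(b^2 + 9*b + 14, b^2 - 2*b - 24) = 1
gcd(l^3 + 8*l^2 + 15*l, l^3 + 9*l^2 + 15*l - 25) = l + 5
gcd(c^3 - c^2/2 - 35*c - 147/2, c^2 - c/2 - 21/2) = c + 3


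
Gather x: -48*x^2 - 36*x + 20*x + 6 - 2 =-48*x^2 - 16*x + 4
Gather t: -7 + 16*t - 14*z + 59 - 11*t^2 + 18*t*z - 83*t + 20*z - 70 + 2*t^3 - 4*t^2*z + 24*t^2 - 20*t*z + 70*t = 2*t^3 + t^2*(13 - 4*z) + t*(3 - 2*z) + 6*z - 18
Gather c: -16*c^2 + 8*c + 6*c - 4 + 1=-16*c^2 + 14*c - 3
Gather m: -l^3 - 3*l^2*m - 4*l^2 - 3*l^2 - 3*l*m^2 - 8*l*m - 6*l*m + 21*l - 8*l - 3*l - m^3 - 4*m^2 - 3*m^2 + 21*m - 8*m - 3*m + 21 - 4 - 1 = -l^3 - 7*l^2 + 10*l - m^3 + m^2*(-3*l - 7) + m*(-3*l^2 - 14*l + 10) + 16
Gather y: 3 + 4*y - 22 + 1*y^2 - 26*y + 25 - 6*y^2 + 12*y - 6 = -5*y^2 - 10*y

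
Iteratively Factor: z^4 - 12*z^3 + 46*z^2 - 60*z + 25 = (z - 1)*(z^3 - 11*z^2 + 35*z - 25) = (z - 1)^2*(z^2 - 10*z + 25) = (z - 5)*(z - 1)^2*(z - 5)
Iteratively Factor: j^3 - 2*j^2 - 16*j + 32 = (j - 4)*(j^2 + 2*j - 8) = (j - 4)*(j + 4)*(j - 2)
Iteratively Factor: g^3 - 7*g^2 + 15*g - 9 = (g - 1)*(g^2 - 6*g + 9) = (g - 3)*(g - 1)*(g - 3)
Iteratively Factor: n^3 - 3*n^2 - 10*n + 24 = (n - 2)*(n^2 - n - 12) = (n - 4)*(n - 2)*(n + 3)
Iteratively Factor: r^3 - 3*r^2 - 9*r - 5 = (r + 1)*(r^2 - 4*r - 5) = (r - 5)*(r + 1)*(r + 1)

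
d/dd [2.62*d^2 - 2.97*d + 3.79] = 5.24*d - 2.97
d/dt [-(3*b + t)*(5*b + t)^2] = (-11*b - 3*t)*(5*b + t)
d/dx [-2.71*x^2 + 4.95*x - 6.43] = 4.95 - 5.42*x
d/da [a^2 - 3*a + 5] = 2*a - 3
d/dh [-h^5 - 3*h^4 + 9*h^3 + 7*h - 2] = -5*h^4 - 12*h^3 + 27*h^2 + 7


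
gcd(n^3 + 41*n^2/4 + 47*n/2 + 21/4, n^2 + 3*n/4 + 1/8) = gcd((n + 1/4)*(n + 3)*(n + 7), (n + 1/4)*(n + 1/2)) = n + 1/4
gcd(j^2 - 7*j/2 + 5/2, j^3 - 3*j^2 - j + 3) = j - 1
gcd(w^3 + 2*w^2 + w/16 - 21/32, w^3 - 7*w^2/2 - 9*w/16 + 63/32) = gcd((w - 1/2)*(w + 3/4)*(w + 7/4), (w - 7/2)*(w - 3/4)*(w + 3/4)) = w + 3/4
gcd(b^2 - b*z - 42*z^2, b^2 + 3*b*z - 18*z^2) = b + 6*z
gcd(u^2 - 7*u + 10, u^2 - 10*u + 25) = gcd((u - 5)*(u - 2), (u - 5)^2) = u - 5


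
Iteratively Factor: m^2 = (m)*(m)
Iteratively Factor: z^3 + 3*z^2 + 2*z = (z + 2)*(z^2 + z) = z*(z + 2)*(z + 1)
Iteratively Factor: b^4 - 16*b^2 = (b - 4)*(b^3 + 4*b^2) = b*(b - 4)*(b^2 + 4*b) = b*(b - 4)*(b + 4)*(b)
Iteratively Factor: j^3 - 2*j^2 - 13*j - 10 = (j + 2)*(j^2 - 4*j - 5) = (j - 5)*(j + 2)*(j + 1)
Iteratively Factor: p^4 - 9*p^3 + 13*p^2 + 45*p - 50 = (p - 5)*(p^3 - 4*p^2 - 7*p + 10) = (p - 5)*(p + 2)*(p^2 - 6*p + 5) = (p - 5)*(p - 1)*(p + 2)*(p - 5)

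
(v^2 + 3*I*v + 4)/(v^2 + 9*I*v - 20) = (v - I)/(v + 5*I)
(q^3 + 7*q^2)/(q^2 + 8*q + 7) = q^2/(q + 1)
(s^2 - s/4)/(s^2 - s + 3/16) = 4*s/(4*s - 3)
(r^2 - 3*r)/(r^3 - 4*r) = (r - 3)/(r^2 - 4)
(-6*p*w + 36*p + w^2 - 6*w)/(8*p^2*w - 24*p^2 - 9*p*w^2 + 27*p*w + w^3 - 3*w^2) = (-6*p*w + 36*p + w^2 - 6*w)/(8*p^2*w - 24*p^2 - 9*p*w^2 + 27*p*w + w^3 - 3*w^2)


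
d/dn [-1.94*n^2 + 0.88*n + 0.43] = 0.88 - 3.88*n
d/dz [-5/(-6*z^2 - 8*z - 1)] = 20*(-3*z - 2)/(6*z^2 + 8*z + 1)^2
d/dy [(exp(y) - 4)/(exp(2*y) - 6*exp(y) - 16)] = (-2*(exp(y) - 4)*(exp(y) - 3) + exp(2*y) - 6*exp(y) - 16)*exp(y)/(-exp(2*y) + 6*exp(y) + 16)^2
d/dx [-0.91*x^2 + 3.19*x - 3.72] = 3.19 - 1.82*x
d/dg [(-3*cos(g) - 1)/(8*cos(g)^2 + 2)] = -(4*sin(2*g) + 3*sin(3*g))/(2*(2*cos(2*g) + 3)^2)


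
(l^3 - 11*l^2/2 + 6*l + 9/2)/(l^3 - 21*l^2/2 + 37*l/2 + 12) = (l - 3)/(l - 8)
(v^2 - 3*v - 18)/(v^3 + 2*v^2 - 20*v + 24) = (v^2 - 3*v - 18)/(v^3 + 2*v^2 - 20*v + 24)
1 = 1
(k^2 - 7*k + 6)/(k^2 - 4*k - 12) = (k - 1)/(k + 2)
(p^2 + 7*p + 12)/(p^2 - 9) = (p + 4)/(p - 3)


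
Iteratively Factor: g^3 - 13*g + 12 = (g + 4)*(g^2 - 4*g + 3) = (g - 3)*(g + 4)*(g - 1)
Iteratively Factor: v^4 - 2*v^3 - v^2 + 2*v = (v - 1)*(v^3 - v^2 - 2*v) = (v - 2)*(v - 1)*(v^2 + v) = (v - 2)*(v - 1)*(v + 1)*(v)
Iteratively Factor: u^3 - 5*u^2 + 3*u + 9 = (u - 3)*(u^2 - 2*u - 3) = (u - 3)*(u + 1)*(u - 3)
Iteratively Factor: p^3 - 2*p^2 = (p)*(p^2 - 2*p) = p*(p - 2)*(p)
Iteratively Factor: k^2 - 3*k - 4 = (k + 1)*(k - 4)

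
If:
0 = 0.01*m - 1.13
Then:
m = 113.00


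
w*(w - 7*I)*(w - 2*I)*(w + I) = w^4 - 8*I*w^3 - 5*w^2 - 14*I*w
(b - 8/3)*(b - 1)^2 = b^3 - 14*b^2/3 + 19*b/3 - 8/3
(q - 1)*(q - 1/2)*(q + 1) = q^3 - q^2/2 - q + 1/2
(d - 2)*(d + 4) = d^2 + 2*d - 8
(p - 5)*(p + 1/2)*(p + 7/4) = p^3 - 11*p^2/4 - 83*p/8 - 35/8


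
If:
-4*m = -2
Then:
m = 1/2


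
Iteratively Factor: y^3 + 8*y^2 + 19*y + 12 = (y + 1)*(y^2 + 7*y + 12) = (y + 1)*(y + 4)*(y + 3)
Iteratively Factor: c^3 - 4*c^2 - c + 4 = (c + 1)*(c^2 - 5*c + 4) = (c - 1)*(c + 1)*(c - 4)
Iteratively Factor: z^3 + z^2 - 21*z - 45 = (z + 3)*(z^2 - 2*z - 15) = (z + 3)^2*(z - 5)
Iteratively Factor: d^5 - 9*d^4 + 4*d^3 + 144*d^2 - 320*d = (d + 4)*(d^4 - 13*d^3 + 56*d^2 - 80*d) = (d - 4)*(d + 4)*(d^3 - 9*d^2 + 20*d) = (d - 5)*(d - 4)*(d + 4)*(d^2 - 4*d) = (d - 5)*(d - 4)^2*(d + 4)*(d)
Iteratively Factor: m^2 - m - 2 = (m - 2)*(m + 1)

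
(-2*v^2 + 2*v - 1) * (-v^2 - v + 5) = 2*v^4 - 11*v^2 + 11*v - 5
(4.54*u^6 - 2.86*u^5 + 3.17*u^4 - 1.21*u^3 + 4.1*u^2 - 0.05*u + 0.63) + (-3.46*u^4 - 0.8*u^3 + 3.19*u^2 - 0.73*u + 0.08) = 4.54*u^6 - 2.86*u^5 - 0.29*u^4 - 2.01*u^3 + 7.29*u^2 - 0.78*u + 0.71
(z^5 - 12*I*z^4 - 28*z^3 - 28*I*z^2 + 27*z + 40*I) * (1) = z^5 - 12*I*z^4 - 28*z^3 - 28*I*z^2 + 27*z + 40*I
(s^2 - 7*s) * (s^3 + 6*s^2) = s^5 - s^4 - 42*s^3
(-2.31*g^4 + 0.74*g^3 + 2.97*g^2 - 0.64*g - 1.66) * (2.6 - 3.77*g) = 8.7087*g^5 - 8.7958*g^4 - 9.2729*g^3 + 10.1348*g^2 + 4.5942*g - 4.316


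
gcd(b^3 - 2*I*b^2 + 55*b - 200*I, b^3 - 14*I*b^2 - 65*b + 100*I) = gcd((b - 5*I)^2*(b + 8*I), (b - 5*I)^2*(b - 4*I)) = b^2 - 10*I*b - 25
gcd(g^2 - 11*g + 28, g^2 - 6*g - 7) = g - 7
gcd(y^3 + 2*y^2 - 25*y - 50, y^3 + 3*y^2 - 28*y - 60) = y^2 - 3*y - 10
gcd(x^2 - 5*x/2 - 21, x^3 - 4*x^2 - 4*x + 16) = 1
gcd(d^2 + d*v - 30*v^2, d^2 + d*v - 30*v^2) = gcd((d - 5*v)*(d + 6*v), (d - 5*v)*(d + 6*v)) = -d^2 - d*v + 30*v^2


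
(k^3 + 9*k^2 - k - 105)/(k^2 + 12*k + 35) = k - 3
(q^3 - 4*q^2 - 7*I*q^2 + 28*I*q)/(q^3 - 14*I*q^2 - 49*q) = (q - 4)/(q - 7*I)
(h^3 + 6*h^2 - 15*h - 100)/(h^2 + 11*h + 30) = (h^2 + h - 20)/(h + 6)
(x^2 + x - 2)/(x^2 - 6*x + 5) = (x + 2)/(x - 5)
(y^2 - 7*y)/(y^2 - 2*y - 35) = y/(y + 5)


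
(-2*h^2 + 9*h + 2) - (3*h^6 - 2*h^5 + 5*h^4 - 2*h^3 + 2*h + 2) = -3*h^6 + 2*h^5 - 5*h^4 + 2*h^3 - 2*h^2 + 7*h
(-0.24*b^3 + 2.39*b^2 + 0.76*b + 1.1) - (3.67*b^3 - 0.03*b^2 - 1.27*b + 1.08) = -3.91*b^3 + 2.42*b^2 + 2.03*b + 0.02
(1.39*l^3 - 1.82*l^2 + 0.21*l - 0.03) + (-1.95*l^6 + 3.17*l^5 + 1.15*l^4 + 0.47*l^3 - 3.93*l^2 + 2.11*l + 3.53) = -1.95*l^6 + 3.17*l^5 + 1.15*l^4 + 1.86*l^3 - 5.75*l^2 + 2.32*l + 3.5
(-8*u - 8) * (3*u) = -24*u^2 - 24*u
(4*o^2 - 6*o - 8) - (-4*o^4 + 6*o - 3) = 4*o^4 + 4*o^2 - 12*o - 5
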